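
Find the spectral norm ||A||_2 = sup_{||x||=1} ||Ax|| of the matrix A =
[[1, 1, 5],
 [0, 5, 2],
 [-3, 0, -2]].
||A||_2 ≈ 6.8748 (= sqrt(largest eigenvalue of A^T A))

||A||_2 = sigma_max(A) = sqrt(lambda_max(A^T A)). Form the symmetric matrix M = A^T A =
[[10, 1, 11],
 [1, 26, 15],
 [11, 15, 33]].
Its characteristic polynomial (trace, sum of principal 2x2 minors, determinant of M give the coefficients) is
  p(λ) = det(λ I - M) = λ^3 - 69λ^2 + 1101λ - 3481.
No integer candidate from the rational root theorem (±divisors of 3481) is a root, so the roots are irrational. The cubic discriminant is Δ = 291493296 > 0, so there are three distinct real roots. p(4) = -117 and p(5) = 424 have opposite signs, so a root lies in (4, 5); Newton's method refines it to λ ≈ 4.1998. p(17) = 208 and p(18) = -187 have opposite signs, so a root lies in (17, 18); Newton's method refines it to λ ≈ 17.5369. p(47) = -332 and p(48) = 983 have opposite signs, so a root lies in (47, 48); Newton's method refines it to λ ≈ 47.2633. Check (Vieta): the three roots sum to 69, matching tr M = 69.
So the eigenvalues of A^T A are ≈ 4.1998, 17.5369, 47.2633 (all ≥ 0, as they must be for A^T A). The largest is λ_max ≈ 47.2633, hence ||A||_2 = sqrt(λ_max) ≈ 6.8748.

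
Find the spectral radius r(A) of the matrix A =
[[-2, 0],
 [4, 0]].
r(A) = 2

The eigenvalues of A are the roots of its characteristic polynomial. With M = A (coefficients from the trace and determinant):
  p(λ) = det(λ I - M) = λ^2 + 2λ.
For λ^2 + 2λ the discriminant is 4. It is a perfect square (2^2), so the roots are rational: λ = (-2 ± 2)/2 = 0, -2.
Thus the eigenvalues (to 4 decimals) are 0 (modulus 0); -2 (modulus 2). The spectral radius is the largest modulus: r(A) = 2. (Cross-check: r(A) ≤ ||A||_2 ≈ 4.4721; equality holds whenever A is normal, though it can also hold for some non-normal A.)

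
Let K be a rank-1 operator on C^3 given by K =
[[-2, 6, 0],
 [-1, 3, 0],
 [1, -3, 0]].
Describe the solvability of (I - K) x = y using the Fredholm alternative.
(I - K) is singular (det(I - K) = 0, i.e. 1 ∈ sigma(K)). (I - K) x = y is solvable iff y ⊥ ker((I - K)^*) = span{(-1, 3, 0)}, i.e. iff -y_1 + 3y_2 = 0. When solvable, the solutions are x = y + c·(2, 1, -1), c arbitrary (ker(I - K) = span{(2, 1, -1)}, dimension 1).

K has rank 1, so it is an outer product K = u v^T: every row of K is a multiple of one row vector. Reading off the entries, u = (2, 1, -1) and v = (-1, 3, 0) (row i of K equals u_i·v^T). A rank-one matrix u v^T satisfies K u = u (v·u) and kills the (2)-dimensional subspace v^⊥, so its characteristic polynomial is lambda^2 (lambda - v·u) with v·u = tr K = 1. Hence the eigenvalues of I - K are 1 (multiplicity 2) and 1 - (1) = 0, so det(I - K) = 0. (Direct check: I - K =
[[3, -6, 0],
 [1, -2, 0],
 [-1, 3, 1]]
has determinant 0.) So 1 is an eigenvalue of K and (I - K) is not invertible. The finite-dimensional Fredholm alternative says: either (I - K) is invertible, or ker(I - K) ≠ {0} and then range(I - K) = ker((I - K)^*)^⊥, with dim ker(I - K) = dim ker((I - K)^*). We are in the second case, so we need both kernels. Kernel of I - K: (I - K) u = u - u (v·u) = u - u = 0, so ker(I - K) = span{u} = span{(2, 1, -1)} (it is exactly 1-dimensional because rank(I - K) = 2). Kernel of the adjoint: K is real, so (I - K)^* = I - K^T = I - v u^T, and (I - v u^T) v = v - v (u·v) = 0; hence ker((I - K)^*) = span{v} = span{(-1, 3, 0)}. Therefore (I - K) x = y is solvable iff <y, v> = 0, i.e. iff -y_1 + 3y_2 = 0. When this holds, K y = u (v·y) = 0, so (I - K) y = y and x = y is a particular solution; the full solution set is the line x = y + c·u = y + c·(2, 1, -1), c ∈ C.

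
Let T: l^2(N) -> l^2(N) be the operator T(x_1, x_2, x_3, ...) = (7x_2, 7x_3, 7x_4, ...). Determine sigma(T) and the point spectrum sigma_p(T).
sigma(T) = closed disk {z in C : |z| ≤ 7}; sigma_p(T) = open disk {z in C : |z| < 7}

Note T = 7·V where V is the unit left shift (V x)_k = x_{k+1}; so sigma(T) = 7·sigma(V) and ||T|| = 7||V||. ||T x||^2 = 49sum_{k≥2} |x_k|^2 ≤ 49||x||^2, with equality on {x : x_1 = 0}, so ||T|| = 7. For any lambda with |lambda| < 7, set r = lambda/7 (|r| < 1); the vector x = (1, r, r^2, ...) is in l^2 and satisfies T x = 7(r, r^2, ...) = lambda x, so lambda is an eigenvalue. On the boundary |lambda| = 7 the geometric series diverges, so no l^2 eigenvector exists, but these lambda lie in the approximate point spectrum. Hence sigma(T) is the closed disk of radius 7 and sigma_p(T) is the open disk.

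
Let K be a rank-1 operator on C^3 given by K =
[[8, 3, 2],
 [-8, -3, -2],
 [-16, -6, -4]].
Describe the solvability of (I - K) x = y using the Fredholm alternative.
(I - K) is singular (det(I - K) = 0, i.e. 1 ∈ sigma(K)). (I - K) x = y is solvable iff y ⊥ ker((I - K)^*) = span{(8, 3, 2)}, i.e. iff 8y_1 + 3y_2 + 2y_3 = 0. When solvable, the solutions are x = y + c·(1, -1, -2), c arbitrary (ker(I - K) = span{(1, -1, -2)}, dimension 1).

K has rank 1, so it is an outer product K = u v^T: every row of K is a multiple of one row vector. Reading off the entries, u = (1, -1, -2) and v = (8, 3, 2) (row i of K equals u_i·v^T). A rank-one matrix u v^T satisfies K u = u (v·u) and kills the (2)-dimensional subspace v^⊥, so its characteristic polynomial is lambda^2 (lambda - v·u) with v·u = tr K = 1. Hence the eigenvalues of I - K are 1 (multiplicity 2) and 1 - (1) = 0, so det(I - K) = 0. (Direct check: I - K =
[[-7, -3, -2],
 [8, 4, 2],
 [16, 6, 5]]
has determinant 0.) So 1 is an eigenvalue of K and (I - K) is not invertible. The finite-dimensional Fredholm alternative says: either (I - K) is invertible, or ker(I - K) ≠ {0} and then range(I - K) = ker((I - K)^*)^⊥, with dim ker(I - K) = dim ker((I - K)^*). We are in the second case, so we need both kernels. Kernel of I - K: (I - K) u = u - u (v·u) = u - u = 0, so ker(I - K) = span{u} = span{(1, -1, -2)} (it is exactly 1-dimensional because rank(I - K) = 2). Kernel of the adjoint: K is real, so (I - K)^* = I - K^T = I - v u^T, and (I - v u^T) v = v - v (u·v) = 0; hence ker((I - K)^*) = span{v} = span{(8, 3, 2)}. Therefore (I - K) x = y is solvable iff <y, v> = 0, i.e. iff 8y_1 + 3y_2 + 2y_3 = 0. When this holds, K y = u (v·y) = 0, so (I - K) y = y and x = y is a particular solution; the full solution set is the line x = y + c·u = y + c·(1, -1, -2), c ∈ C.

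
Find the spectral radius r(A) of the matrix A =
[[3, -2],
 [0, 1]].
r(A) = 3

The eigenvalues of A are the roots of its characteristic polynomial. With M = A (coefficients from the trace and determinant):
  p(λ) = det(λ I - M) = λ^2 - 4λ + 3.
For λ^2 - 4λ + 3 the discriminant is 4. It is a perfect square (2^2), so the roots are rational: λ = (4 ± 2)/2 = 3, 1.
Thus the eigenvalues (to 4 decimals) are 3 (modulus 3); 1 (modulus 1). The spectral radius is the largest modulus: r(A) = 3. (Cross-check: r(A) ≤ ||A||_2 ≈ 3.6503; equality holds whenever A is normal, though it can also hold for some non-normal A.)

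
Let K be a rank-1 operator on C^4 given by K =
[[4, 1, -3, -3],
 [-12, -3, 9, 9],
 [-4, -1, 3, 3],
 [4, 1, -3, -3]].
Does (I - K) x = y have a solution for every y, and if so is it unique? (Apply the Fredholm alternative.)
(I - K) is singular (det(I - K) = 0, i.e. 1 ∈ sigma(K)). (I - K) x = y is solvable iff y ⊥ ker((I - K)^*) = span{(4, 1, -3, -3)}, i.e. iff 4y_1 + y_2 - 3y_3 - 3y_4 = 0. When solvable, the solutions are x = y + c·(1, -3, -1, 1), c arbitrary (ker(I - K) = span{(1, -3, -1, 1)}, dimension 1).

K has rank 1, so it is an outer product K = u v^T: every row of K is a multiple of one row vector. Reading off the entries, u = (1, -3, -1, 1) and v = (4, 1, -3, -3) (row i of K equals u_i·v^T). A rank-one matrix u v^T satisfies K u = u (v·u) and kills the (3)-dimensional subspace v^⊥, so its characteristic polynomial is lambda^3 (lambda - v·u) with v·u = tr K = 1. Hence the eigenvalues of I - K are 1 (multiplicity 3) and 1 - (1) = 0, so det(I - K) = 0. (Direct check: I - K =
[[-3, -1, 3, 3],
 [12, 4, -9, -9],
 [4, 1, -2, -3],
 [-4, -1, 3, 4]]
has determinant 0.) So 1 is an eigenvalue of K and (I - K) is not invertible. The finite-dimensional Fredholm alternative says: either (I - K) is invertible, or ker(I - K) ≠ {0} and then range(I - K) = ker((I - K)^*)^⊥, with dim ker(I - K) = dim ker((I - K)^*). We are in the second case, so we need both kernels. Kernel of I - K: (I - K) u = u - u (v·u) = u - u = 0, so ker(I - K) = span{u} = span{(1, -3, -1, 1)} (it is exactly 1-dimensional because rank(I - K) = 3). Kernel of the adjoint: K is real, so (I - K)^* = I - K^T = I - v u^T, and (I - v u^T) v = v - v (u·v) = 0; hence ker((I - K)^*) = span{v} = span{(4, 1, -3, -3)}. Therefore (I - K) x = y is solvable iff <y, v> = 0, i.e. iff 4y_1 + y_2 - 3y_3 - 3y_4 = 0. When this holds, K y = u (v·y) = 0, so (I - K) y = y and x = y is a particular solution; the full solution set is the line x = y + c·u = y + c·(1, -3, -1, 1), c ∈ C.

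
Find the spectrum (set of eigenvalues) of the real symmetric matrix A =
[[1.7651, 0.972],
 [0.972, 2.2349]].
sigma(A) ≈ {1, 3}

A is real symmetric, so its spectrum consists of real eigenvalues. Expanding the characteristic polynomial of the displayed matrix gives
  det(λ I - A) = p(λ) = λ^2 + (-4)λ + (3).
Solving p(λ) = 0 yields eigenvalues ≈ 1, 3. (A is shown rounded to 4 decimals, so these recover the underlying integer eigenvalues to within that precision.)
Verification: the trace of A = 4 equals the sum of eigenvalues 4, and det(A) ≈ 3.0000 matches the eigenvalue product 3.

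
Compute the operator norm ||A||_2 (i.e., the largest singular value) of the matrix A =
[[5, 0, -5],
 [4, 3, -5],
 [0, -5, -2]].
||A||_2 ≈ 9.7567 (= sqrt(largest eigenvalue of A^T A))

||A||_2 = sigma_max(A) = sqrt(lambda_max(A^T A)). Form the symmetric matrix M = A^T A =
[[41, 12, -45],
 [12, 34, -5],
 [-45, -5, 54]].
Its characteristic polynomial (trace, sum of principal 2x2 minors, determinant of M give the coefficients) is
  p(λ) = det(λ I - M) = λ^3 - 129λ^2 + 3250λ - 3025.
No integer candidate from the rational root theorem (±divisors of 3025) is a root, so the roots are irrational. The cubic discriminant is Δ = 35064221225 > 0, so there are three distinct real roots. p(0) = -3025 and p(1) = 97 have opposite signs, so a root lies in (0, 1); Newton's method refines it to λ ≈ 0.9677. p(32) = 1647 and p(33) = -319 have opposite signs, so a root lies in (32, 33); Newton's method refines it to λ ≈ 32.8399. p(95) = -1125 and p(96) = 4847 have opposite signs, so a root lies in (95, 96); Newton's method refines it to λ ≈ 95.1925. Check (Vieta): the three roots sum to 129, matching tr M = 129.
So the eigenvalues of A^T A are ≈ 0.9677, 32.8399, 95.1925 (all ≥ 0, as they must be for A^T A). The largest is λ_max ≈ 95.1925, hence ||A||_2 = sqrt(λ_max) ≈ 9.7567.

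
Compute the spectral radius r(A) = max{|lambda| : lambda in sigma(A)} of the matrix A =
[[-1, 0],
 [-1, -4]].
r(A) = 4

The eigenvalues of A are the roots of its characteristic polynomial. With M = A (coefficients from the trace and determinant):
  p(λ) = det(λ I - M) = λ^2 + 5λ + 4.
For λ^2 + 5λ + 4 the discriminant is 9. It is a perfect square (3^2), so the roots are rational: λ = (-5 ± 3)/2 = -1, -4.
Thus the eigenvalues (to 4 decimals) are -1 (modulus 1); -4 (modulus 4). The spectral radius is the largest modulus: r(A) = 4. (Cross-check: r(A) ≤ ||A||_2 ≈ 4.1306; equality holds whenever A is normal, though it can also hold for some non-normal A.)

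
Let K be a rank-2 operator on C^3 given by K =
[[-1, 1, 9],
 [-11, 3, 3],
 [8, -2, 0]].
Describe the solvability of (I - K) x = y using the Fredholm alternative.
(I - K) is invertible (det(I - K) = -59 ≠ 0), so for every y in C^3 the equation (I - K) x = y has a unique solution.

K has rank 2 and factors as K = U V^T = u1 v1^T + u2 v2^T with u1 = (-2, 2, -2), v1 = (-1, 0, -3), u2 = (-1, -3, 2), v2 = (3, -1, -3) (multiplying out reproduces the displayed K). The nonzero eigenvalues of U V^T coincide with those of the 2 x 2 matrix G = V^T U = [[v1·u1, v1·u2], [v2·u1, v2·u2]] = [[8, -5], [-2, -6]], and by the Sylvester determinant identity det(I_3 - U V^T) = det(I_2 - V^T U) = det([[-7, 5], [2, 7]]) = (-7)(7) - (5)(2) = -59. (Direct check: I - K =
[[2, -1, -9],
 [11, -2, -3],
 [-8, 2, 1]]
has determinant -59.) The finite-dimensional Fredholm alternative says: either (I - K) is invertible, or ker(I - K) ≠ {0} and then range(I - K) = ker((I - K)^*)^⊥, with dim ker(I - K) = dim ker((I - K)^*). Since det(I - K) ≠ 0, 1 is not an eigenvalue of K and ker(I - K) = {0}, so we are in the first case: for every y there is a unique x = (I - K)^(-1) y. (Explicitly, by the Woodbury identity, (I - U V^T)^(-1) = I + U (I_2 - G)^(-1) V^T.)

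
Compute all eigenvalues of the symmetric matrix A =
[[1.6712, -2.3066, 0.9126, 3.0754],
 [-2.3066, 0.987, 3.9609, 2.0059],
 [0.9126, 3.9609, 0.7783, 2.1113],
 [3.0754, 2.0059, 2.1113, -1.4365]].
sigma(A) ≈ {-5, -3, 4, 6}

A is real symmetric, so its spectrum consists of real eigenvalues. Expanding the characteristic polynomial of the displayed matrix gives
  det(λ I - A) = p(λ) = λ^4 + (-2)λ^3 + (-41)λ^2 + (41.9985)λ + (359.9952).
Solving p(λ) = 0 yields eigenvalues ≈ -5, -3, 4, 6. (A is shown rounded to 4 decimals, so these recover the underlying integer eigenvalues to within that precision.)
Verification: the trace of A = 2 equals the sum of eigenvalues 2, and det(A) ≈ 359.9952 matches the eigenvalue product 360.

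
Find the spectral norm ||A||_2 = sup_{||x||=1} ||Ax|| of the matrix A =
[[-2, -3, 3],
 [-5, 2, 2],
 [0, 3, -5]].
||A||_2 ≈ 7.5174 (= sqrt(largest eigenvalue of A^T A))

||A||_2 = sigma_max(A) = sqrt(lambda_max(A^T A)). Form the symmetric matrix M = A^T A =
[[29, -4, -16],
 [-4, 22, -20],
 [-16, -20, 38]].
Its characteristic polynomial (trace, sum of principal 2x2 minors, determinant of M give the coefficients) is
  p(λ) = det(λ I - M) = λ^3 - 89λ^2 + 1904λ - 3844.
No integer candidate from the rational root theorem (±divisors of 3844) is a root, so the roots are irrational. The cubic discriminant is Δ = 1592126016 > 0, so there are three distinct real roots. p(2) = -384 and p(3) = 1094 have opposite signs, so a root lies in (2, 3); Newton's method refines it to λ ≈ 2.2495. p(30) = 176 and p(31) = -558 have opposite signs, so a root lies in (30, 31); Newton's method refines it to λ ≈ 30.2392. p(56) = -708 and p(57) = 716 have opposite signs, so a root lies in (56, 57); Newton's method refines it to λ ≈ 56.5113. Check (Vieta): the three roots sum to 89, matching tr M = 89.
So the eigenvalues of A^T A are ≈ 2.2495, 30.2392, 56.5113 (all ≥ 0, as they must be for A^T A). The largest is λ_max ≈ 56.5113, hence ||A||_2 = sqrt(λ_max) ≈ 7.5174.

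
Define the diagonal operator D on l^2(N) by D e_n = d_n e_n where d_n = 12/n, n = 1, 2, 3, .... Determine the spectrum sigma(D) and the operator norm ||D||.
sigma(D) = {12/n : n ≥ 1} ∪ {0}; ||D|| = 12

A bounded diagonal operator on l^2 with diagonal entries d_n has spectrum equal to the closure of {d_n : n ≥ 1}: every d_n is an eigenvalue (with eigenvector e_n), so {d_n} ⊂ sigma(D); the spectrum is closed, so its closure is too; and for lambda not in the closure, (D - lambda I) has bounded inverse (the diagonal entries 1/(d_n - lambda) are bounded). For our sequence d_n = 12/n, n = 1, 2, 3, ...:
  - {d_n} = {12/n : n ≥ 1}; the only limit point is 0
  - closure = {12/n : n ≥ 1} ∪ {0}
For the norm: a diagonal operator has ||D|| = sup_n |d_n|. Here d_n = 12/n is positive and decreasing, so sup_n |d_n| = d_1 = 12. So ||D|| = 12.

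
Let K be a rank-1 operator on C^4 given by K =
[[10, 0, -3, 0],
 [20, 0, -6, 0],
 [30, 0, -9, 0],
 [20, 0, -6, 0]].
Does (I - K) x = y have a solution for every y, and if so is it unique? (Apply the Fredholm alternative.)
(I - K) is singular (det(I - K) = 0, i.e. 1 ∈ sigma(K)). (I - K) x = y is solvable iff y ⊥ ker((I - K)^*) = span{(10, 0, -3, 0)}, i.e. iff 10y_1 - 3y_3 = 0. When solvable, the solutions are x = y + c·(1, 2, 3, 2), c arbitrary (ker(I - K) = span{(1, 2, 3, 2)}, dimension 1).

K has rank 1, so it is an outer product K = u v^T: every row of K is a multiple of one row vector. Reading off the entries, u = (1, 2, 3, 2) and v = (10, 0, -3, 0) (row i of K equals u_i·v^T). A rank-one matrix u v^T satisfies K u = u (v·u) and kills the (3)-dimensional subspace v^⊥, so its characteristic polynomial is lambda^3 (lambda - v·u) with v·u = tr K = 1. Hence the eigenvalues of I - K are 1 (multiplicity 3) and 1 - (1) = 0, so det(I - K) = 0. (Direct check: I - K =
[[-9, 0, 3, 0],
 [-20, 1, 6, 0],
 [-30, 0, 10, 0],
 [-20, 0, 6, 1]]
has determinant 0.) So 1 is an eigenvalue of K and (I - K) is not invertible. The finite-dimensional Fredholm alternative says: either (I - K) is invertible, or ker(I - K) ≠ {0} and then range(I - K) = ker((I - K)^*)^⊥, with dim ker(I - K) = dim ker((I - K)^*). We are in the second case, so we need both kernels. Kernel of I - K: (I - K) u = u - u (v·u) = u - u = 0, so ker(I - K) = span{u} = span{(1, 2, 3, 2)} (it is exactly 1-dimensional because rank(I - K) = 3). Kernel of the adjoint: K is real, so (I - K)^* = I - K^T = I - v u^T, and (I - v u^T) v = v - v (u·v) = 0; hence ker((I - K)^*) = span{v} = span{(10, 0, -3, 0)}. Therefore (I - K) x = y is solvable iff <y, v> = 0, i.e. iff 10y_1 - 3y_3 = 0. When this holds, K y = u (v·y) = 0, so (I - K) y = y and x = y is a particular solution; the full solution set is the line x = y + c·u = y + c·(1, 2, 3, 2), c ∈ C.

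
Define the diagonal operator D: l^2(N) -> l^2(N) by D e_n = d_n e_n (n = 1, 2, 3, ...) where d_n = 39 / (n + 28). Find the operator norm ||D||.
||D|| = 39/29 (attained at n = 1)

For D diagonal, ||D|| = sup_n |d_n| = sup_n 39/(n + 28). This is positive and strictly decreasing in n, so the supremum is attained at n = 1: d_1 = 39/(1 + 28) = 39/29. Hence ||D|| = 39/29.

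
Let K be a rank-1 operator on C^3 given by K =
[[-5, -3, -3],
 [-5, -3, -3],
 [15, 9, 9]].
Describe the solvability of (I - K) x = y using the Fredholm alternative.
(I - K) is singular (det(I - K) = 0, i.e. 1 ∈ sigma(K)). (I - K) x = y is solvable iff y ⊥ ker((I - K)^*) = span{(-5, -3, -3)}, i.e. iff -5y_1 - 3y_2 - 3y_3 = 0. When solvable, the solutions are x = y + c·(1, 1, -3), c arbitrary (ker(I - K) = span{(1, 1, -3)}, dimension 1).

K has rank 1, so it is an outer product K = u v^T: every row of K is a multiple of one row vector. Reading off the entries, u = (1, 1, -3) and v = (-5, -3, -3) (row i of K equals u_i·v^T). A rank-one matrix u v^T satisfies K u = u (v·u) and kills the (2)-dimensional subspace v^⊥, so its characteristic polynomial is lambda^2 (lambda - v·u) with v·u = tr K = 1. Hence the eigenvalues of I - K are 1 (multiplicity 2) and 1 - (1) = 0, so det(I - K) = 0. (Direct check: I - K =
[[6, 3, 3],
 [5, 4, 3],
 [-15, -9, -8]]
has determinant 0.) So 1 is an eigenvalue of K and (I - K) is not invertible. The finite-dimensional Fredholm alternative says: either (I - K) is invertible, or ker(I - K) ≠ {0} and then range(I - K) = ker((I - K)^*)^⊥, with dim ker(I - K) = dim ker((I - K)^*). We are in the second case, so we need both kernels. Kernel of I - K: (I - K) u = u - u (v·u) = u - u = 0, so ker(I - K) = span{u} = span{(1, 1, -3)} (it is exactly 1-dimensional because rank(I - K) = 2). Kernel of the adjoint: K is real, so (I - K)^* = I - K^T = I - v u^T, and (I - v u^T) v = v - v (u·v) = 0; hence ker((I - K)^*) = span{v} = span{(-5, -3, -3)}. Therefore (I - K) x = y is solvable iff <y, v> = 0, i.e. iff -5y_1 - 3y_2 - 3y_3 = 0. When this holds, K y = u (v·y) = 0, so (I - K) y = y and x = y is a particular solution; the full solution set is the line x = y + c·u = y + c·(1, 1, -3), c ∈ C.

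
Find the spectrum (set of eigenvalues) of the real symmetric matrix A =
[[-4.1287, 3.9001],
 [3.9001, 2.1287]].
sigma(A) ≈ {-6, 4}

A is real symmetric, so its spectrum consists of real eigenvalues. Expanding the characteristic polynomial of the displayed matrix gives
  det(λ I - A) = p(λ) = λ^2 + (2)λ + (-24).
Solving p(λ) = 0 yields eigenvalues ≈ -6, 4. (A is shown rounded to 4 decimals, so these recover the underlying integer eigenvalues to within that precision.)
Verification: the trace of A = -2 equals the sum of eigenvalues -2, and det(A) ≈ -23.9995 matches the eigenvalue product -24.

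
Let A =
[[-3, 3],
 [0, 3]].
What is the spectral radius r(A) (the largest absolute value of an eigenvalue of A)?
r(A) = 3

The eigenvalues of A are the roots of its characteristic polynomial. With M = A (coefficients from the trace and determinant):
  p(λ) = det(λ I - M) = λ^2 - 9.
For λ^2 - 9 the discriminant is 36. It is a perfect square (6^2), so the roots are rational: λ = (0 ± 6)/2 = 3, -3.
Thus the eigenvalues (to 4 decimals) are 3 (modulus 3); -3 (modulus 3). The spectral radius is the largest modulus: r(A) = 3. (Cross-check: r(A) ≤ ||A||_2 ≈ 4.8541; equality holds whenever A is normal, though it can also hold for some non-normal A.)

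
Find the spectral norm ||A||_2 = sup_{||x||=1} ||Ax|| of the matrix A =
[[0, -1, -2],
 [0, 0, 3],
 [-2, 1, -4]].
||A||_2 ≈ 5.6169 (= sqrt(largest eigenvalue of A^T A))

||A||_2 = sigma_max(A) = sqrt(lambda_max(A^T A)). Form the symmetric matrix M = A^T A =
[[4, -2, 8],
 [-2, 2, -2],
 [8, -2, 29]].
Its characteristic polynomial (trace, sum of principal 2x2 minors, determinant of M give the coefficients) is
  p(λ) = det(λ I - M) = λ^3 - 35λ^2 + 110λ - 36.
No integer candidate from the rational root theorem (±divisors of 36) is a root, so the roots are irrational. The cubic discriminant is Δ = 5784308 > 0, so there are three distinct real roots. p(0) = -36 and p(1) = 40 have opposite signs, so a root lies in (0, 1); Newton's method refines it to λ ≈ 0.3705. p(3) = 6 and p(4) = -92 have opposite signs, so a root lies in (3, 4); Newton's method refines it to λ ≈ 3.0799. p(31) = -470 and p(32) = 412 have opposite signs, so a root lies in (31, 32); Newton's method refines it to λ ≈ 31.5496. Check (Vieta): the three roots sum to 35, matching tr M = 35.
So the eigenvalues of A^T A are ≈ 0.3705, 3.0799, 31.5496 (all ≥ 0, as they must be for A^T A). The largest is λ_max ≈ 31.5496, hence ||A||_2 = sqrt(λ_max) ≈ 5.6169.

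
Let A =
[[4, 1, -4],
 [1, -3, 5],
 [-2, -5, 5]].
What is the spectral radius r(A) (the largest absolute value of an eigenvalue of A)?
r(A) ≈ 6.3075

The eigenvalues of A are the roots of its characteristic polynomial. With M = A (coefficients from the trace, the sum of principal 2x2 minors, and det A):
  p(λ) = det(λ I - M) = λ^3 - 6λ^2 + 9λ - 69.
No integer candidate from the rational root theorem (±divisors of 69) is a root, so the roots are irrational. The cubic discriminant is Δ = -121095 < 0, so there is one real root and a complex-conjugate pair. p(6) = -15 and p(7) = 43 have opposite signs, so a root lies in (6, 7); Newton's method refines it to λ ≈ 6.3075. Dividing out (λ - (6.3075)) leaves approximately λ^2 + 0.3075λ + 10.9394. For λ^2 + 0.3075λ + 10.9394 the discriminant is -43.6631. It is negative, so the remaining roots are the complex-conjugate pair λ ≈ -0.1537 ± 3.3039i. Their product equals the constant term, so |λ|^2 ≈ 10.9394 and |λ| ≈ 3.3075.
Thus the eigenvalues (to 4 decimals) are 6.3075 (modulus 6.3075); -0.1537 ± 3.3039i (modulus 3.3075). The spectral radius is the largest modulus: r(A) ≈ 6.3075. (Cross-check: r(A) ≤ ||A||_2 ≈ 10.1894; equality holds whenever A is normal, though it can also hold for some non-normal A.)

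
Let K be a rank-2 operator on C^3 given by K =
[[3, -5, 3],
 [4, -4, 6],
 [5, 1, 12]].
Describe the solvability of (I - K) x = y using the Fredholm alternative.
(I - K) is invertible (det(I - K) = -35 ≠ 0), so for every y in C^3 the equation (I - K) x = y has a unique solution.

K has rank 2 and factors as K = U V^T = u1 v1^T + u2 v2^T with u1 = (-2, -2, -1), v1 = (-2, 2, -3), u2 = (1, 0, -3), v2 = (-1, -1, -3) (multiplying out reproduces the displayed K). The nonzero eigenvalues of U V^T coincide with those of the 2 x 2 matrix G = V^T U = [[v1·u1, v1·u2], [v2·u1, v2·u2]] = [[3, 7], [7, 8]], and by the Sylvester determinant identity det(I_3 - U V^T) = det(I_2 - V^T U) = det([[-2, -7], [-7, -7]]) = (-2)(-7) - (-7)(-7) = -35. (Direct check: I - K =
[[-2, 5, -3],
 [-4, 5, -6],
 [-5, -1, -11]]
has determinant -35.) The finite-dimensional Fredholm alternative says: either (I - K) is invertible, or ker(I - K) ≠ {0} and then range(I - K) = ker((I - K)^*)^⊥, with dim ker(I - K) = dim ker((I - K)^*). Since det(I - K) ≠ 0, 1 is not an eigenvalue of K and ker(I - K) = {0}, so we are in the first case: for every y there is a unique x = (I - K)^(-1) y. (Explicitly, by the Woodbury identity, (I - U V^T)^(-1) = I + U (I_2 - G)^(-1) V^T.)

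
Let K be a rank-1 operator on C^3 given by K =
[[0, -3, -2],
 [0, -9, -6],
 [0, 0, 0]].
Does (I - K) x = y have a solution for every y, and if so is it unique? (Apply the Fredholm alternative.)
(I - K) is invertible (det(I - K) = 10 ≠ 0), so for every y in C^3 the equation (I - K) x = y has a unique solution.

K has rank 1, so it is an outer product K = u v^T: every row of K is a multiple of one row vector. Reading off the entries, u = (-1, -3, 0) and v = (0, 3, 2) (row i of K equals u_i·v^T). A rank-one matrix u v^T satisfies K u = u (v·u) and kills the (2)-dimensional subspace v^⊥, so its characteristic polynomial is lambda^2 (lambda - v·u) with v·u = tr K = -9. Hence the eigenvalues of I - K are 1 (multiplicity 2) and 1 - (-9) = 10, so det(I - K) = 10. (Direct check: I - K =
[[1, 3, 2],
 [0, 10, 6],
 [0, 0, 1]]
has determinant 10.) The finite-dimensional Fredholm alternative says: either (I - K) is invertible, or ker(I - K) ≠ {0} and then range(I - K) = ker((I - K)^*)^⊥, with dim ker(I - K) = dim ker((I - K)^*). Since det(I - K) ≠ 0, 1 is not an eigenvalue of K and ker(I - K) = {0}, so we are in the first case: for every y there is a unique x = (I - K)^(-1) y. Explicitly, by the Sherman–Morrison formula, (I - u v^T)^(-1) = I + u v^T/(1 - v·u), i.e. (I - K)^(-1) = I + K/(10).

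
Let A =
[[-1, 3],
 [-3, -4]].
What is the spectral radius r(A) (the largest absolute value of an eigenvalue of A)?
r(A) = sqrt(13) ≈ 3.6056

The eigenvalues of A are the roots of its characteristic polynomial. With M = A (coefficients from the trace and determinant):
  p(λ) = det(λ I - M) = λ^2 + 5λ + 13.
For λ^2 + 5λ + 13 the discriminant is -27. It is negative, so the roots are the complex-conjugate pair λ = -5/2 ± (sqrt(27)/2) i ≈ -2.5 ± 2.5981i. For a conjugate pair the product of the roots equals the constant term, so |λ|^2 = 13 and |λ| = sqrt(13) ≈ 3.6056.
Thus the eigenvalues (to 4 decimals) are -2.5 ± 2.5981i (modulus 3.6056). The spectral radius is the largest modulus: r(A) = sqrt(13) ≈ 3.6056. (Cross-check: r(A) ≤ ||A||_2 ≈ 5.4051; equality holds whenever A is normal, though it can also hold for some non-normal A.)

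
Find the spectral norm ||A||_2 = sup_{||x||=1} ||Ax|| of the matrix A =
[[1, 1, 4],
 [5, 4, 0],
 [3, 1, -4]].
||A||_2 ≈ 7.3445 (= sqrt(largest eigenvalue of A^T A))

||A||_2 = sigma_max(A) = sqrt(lambda_max(A^T A)). Form the symmetric matrix M = A^T A =
[[35, 24, -8],
 [24, 18, 0],
 [-8, 0, 32]].
Its characteristic polynomial (trace, sum of principal 2x2 minors, determinant of M give the coefficients) is
  p(λ) = det(λ I - M) = λ^3 - 85λ^2 + 1686λ - 576.
No integer candidate from the rational root theorem (±divisors of 576) is a root, so the roots are irrational. The cubic discriminant is Δ = 1429224804 > 0, so there are three distinct real roots. p(0) = -576 and p(1) = 1026 have opposite signs, so a root lies in (0, 1); Newton's method refines it to λ ≈ 0.3477. p(30) = 504 and p(31) = -204 have opposite signs, so a root lies in (30, 31); Newton's method refines it to λ ≈ 30.7099. p(53) = -1106 and p(54) = 72 have opposite signs, so a root lies in (53, 54); Newton's method refines it to λ ≈ 53.9424. Check (Vieta): the three roots sum to 85, matching tr M = 85.
So the eigenvalues of A^T A are ≈ 0.3477, 30.7099, 53.9424 (all ≥ 0, as they must be for A^T A). The largest is λ_max ≈ 53.9424, hence ||A||_2 = sqrt(λ_max) ≈ 7.3445.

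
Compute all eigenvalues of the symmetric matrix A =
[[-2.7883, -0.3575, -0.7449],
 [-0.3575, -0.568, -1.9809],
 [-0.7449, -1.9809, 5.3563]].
sigma(A) ≈ {-3, -1, 6}

A is real symmetric, so its spectrum consists of real eigenvalues. Expanding the characteristic polynomial of the displayed matrix gives
  det(λ I - A) = p(λ) = λ^3 + (-2)λ^2 + (-21)λ + (-18).
Solving p(λ) = 0 yields eigenvalues ≈ -3, -1, 6. (A is shown rounded to 4 decimals, so these recover the underlying integer eigenvalues to within that precision.)
Verification: the trace of A = 2 equals the sum of eigenvalues 2, and det(A) ≈ 17.9998 matches the eigenvalue product 18.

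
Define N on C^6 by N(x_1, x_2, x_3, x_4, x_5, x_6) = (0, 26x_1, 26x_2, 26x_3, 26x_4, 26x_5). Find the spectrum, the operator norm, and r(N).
sigma(N) = {0}; ||N|| = 26; r(N) = 0. (N is nilpotent with N^6 = 0.)

On C^6, N is a strictly lower-triangular matrix with 26 on the subdiagonal and zeros elsewhere, so its characteristic polynomial is lambda^6 and every eigenvalue is 0: sigma(N) = {0}. For the operator norm, N e_i = 26e_{i+1} for i = 1, ..., 5 and N e_6 = 0, so the singular values of N are 26 (with multiplicity 5) and 0; hence ||N|| = 26. The spectral radius r(N) = max|lambda| = 0. Note ||N|| > r(N) — characteristic of non-normal nilpotent operators. Indeed N^6 = 0.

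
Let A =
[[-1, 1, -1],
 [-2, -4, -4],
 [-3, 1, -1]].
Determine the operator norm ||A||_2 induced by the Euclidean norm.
||A||_2 ≈ 6.1352 (= sqrt(largest eigenvalue of A^T A))

||A||_2 = sigma_max(A) = sqrt(lambda_max(A^T A)). Form the symmetric matrix M = A^T A =
[[14, 4, 12],
 [4, 18, 14],
 [12, 14, 18]].
Its characteristic polynomial (trace, sum of principal 2x2 minors, determinant of M give the coefficients) is
  p(λ) = det(λ I - M) = λ^3 - 50λ^2 + 472λ - 256.
No integer candidate from the rational root theorem (±divisors of 256) is a root, so the roots are irrational. The cubic discriminant is Δ = 115323136 > 0, so there are three distinct real roots. p(0) = -256 and p(1) = 167 have opposite signs, so a root lies in (0, 1); Newton's method refines it to λ ≈ 0.5773. p(11) = 217 and p(12) = -64 have opposite signs, so a root lies in (11, 12); Newton's method refines it to λ ≈ 11.7815. p(37) = -589 and p(38) = 352 have opposite signs, so a root lies in (37, 38); Newton's method refines it to λ ≈ 37.6412. Check (Vieta): the three roots sum to 50, matching tr M = 50.
So the eigenvalues of A^T A are ≈ 0.5773, 11.7815, 37.6412 (all ≥ 0, as they must be for A^T A). The largest is λ_max ≈ 37.6412, hence ||A||_2 = sqrt(λ_max) ≈ 6.1352.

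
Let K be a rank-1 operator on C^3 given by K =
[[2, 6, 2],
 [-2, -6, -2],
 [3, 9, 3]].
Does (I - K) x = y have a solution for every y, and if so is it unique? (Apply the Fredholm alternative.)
(I - K) is invertible (det(I - K) = 2 ≠ 0), so for every y in C^3 the equation (I - K) x = y has a unique solution.

K has rank 1, so it is an outer product K = u v^T: every row of K is a multiple of one row vector. Reading off the entries, u = (2, -2, 3) and v = (1, 3, 1) (row i of K equals u_i·v^T). A rank-one matrix u v^T satisfies K u = u (v·u) and kills the (2)-dimensional subspace v^⊥, so its characteristic polynomial is lambda^2 (lambda - v·u) with v·u = tr K = -1. Hence the eigenvalues of I - K are 1 (multiplicity 2) and 1 - (-1) = 2, so det(I - K) = 2. (Direct check: I - K =
[[-1, -6, -2],
 [2, 7, 2],
 [-3, -9, -2]]
has determinant 2.) The finite-dimensional Fredholm alternative says: either (I - K) is invertible, or ker(I - K) ≠ {0} and then range(I - K) = ker((I - K)^*)^⊥, with dim ker(I - K) = dim ker((I - K)^*). Since det(I - K) ≠ 0, 1 is not an eigenvalue of K and ker(I - K) = {0}, so we are in the first case: for every y there is a unique x = (I - K)^(-1) y. Explicitly, by the Sherman–Morrison formula, (I - u v^T)^(-1) = I + u v^T/(1 - v·u), i.e. (I - K)^(-1) = I + K/(2).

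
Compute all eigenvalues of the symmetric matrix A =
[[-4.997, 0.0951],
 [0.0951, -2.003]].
sigma(A) ≈ {-5, -2}

A is real symmetric, so its spectrum consists of real eigenvalues. Expanding the characteristic polynomial of the displayed matrix gives
  det(λ I - A) = p(λ) = λ^2 + (7)λ + (10).
Solving p(λ) = 0 yields eigenvalues ≈ -5, -2. (A is shown rounded to 4 decimals, so these recover the underlying integer eigenvalues to within that precision.)
Verification: the trace of A = -7 equals the sum of eigenvalues -7, and det(A) ≈ 9.9999 matches the eigenvalue product 10.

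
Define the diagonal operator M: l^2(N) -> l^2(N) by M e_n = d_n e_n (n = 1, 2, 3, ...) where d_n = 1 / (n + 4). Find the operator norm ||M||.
||M|| = 1/5 (attained at n = 1)

For M diagonal, ||M|| = sup_n |d_n| = sup_n 1/(n + 4). This is positive and strictly decreasing in n, so the supremum is attained at n = 1: d_1 = 1/(1 + 4) = 1/5. Hence ||M|| = 1/5.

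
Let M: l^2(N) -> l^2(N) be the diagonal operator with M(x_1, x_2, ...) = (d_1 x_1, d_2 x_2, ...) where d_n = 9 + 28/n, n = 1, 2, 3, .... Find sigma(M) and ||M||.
sigma(M) = {9 + 28/n : n ≥ 1} ∪ {9}; ||M|| = 37

A bounded diagonal operator on l^2 with diagonal entries d_n has spectrum equal to the closure of {d_n : n ≥ 1}: every d_n is an eigenvalue (with eigenvector e_n), so {d_n} ⊂ sigma(M); the spectrum is closed, so its closure is too; and for lambda not in the closure, (M - lambda I) has bounded inverse (the diagonal entries 1/(d_n - lambda) are bounded). For our sequence d_n = 9 + 28/n, n = 1, 2, 3, ...:
  - {d_n} = {9 + 28/n : n ≥ 1}; the only limit point is 9
  - closure = {9 + 28/n : n ≥ 1} ∪ {9}
For the norm: a diagonal operator has ||M|| = sup_n |d_n|. Here d_n = 9 + 28/n is positive and decreasing, so sup_n |d_n| = d_1 = 9 + 28 = 37. So ||M|| = 37.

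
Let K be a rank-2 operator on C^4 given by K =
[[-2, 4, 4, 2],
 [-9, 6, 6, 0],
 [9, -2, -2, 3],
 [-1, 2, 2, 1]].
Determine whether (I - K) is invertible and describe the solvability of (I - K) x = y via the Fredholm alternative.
(I - K) is invertible (det(I - K) = -12 ≠ 0), so for every y in C^4 the equation (I - K) x = y has a unique solution.

K has rank 2 and factors as K = U V^T = u1 v1^T + u2 v2^T with u1 = (-2, 0, -3, -1), v1 = (-2, 0, 0, -1), u2 = (-2, -3, 1, -1), v2 = (3, -2, -2, 0) (multiplying out reproduces the displayed K). The nonzero eigenvalues of U V^T coincide with those of the 2 x 2 matrix G = V^T U = [[v1·u1, v1·u2], [v2·u1, v2·u2]] = [[5, 5], [0, -2]], and by the Sylvester determinant identity det(I_4 - U V^T) = det(I_2 - V^T U) = det([[-4, -5], [0, 3]]) = (-4)(3) - (-5)(0) = -12. (Direct check: I - K =
[[3, -4, -4, -2],
 [9, -5, -6, 0],
 [-9, 2, 3, -3],
 [1, -2, -2, 0]]
has determinant -12.) The finite-dimensional Fredholm alternative says: either (I - K) is invertible, or ker(I - K) ≠ {0} and then range(I - K) = ker((I - K)^*)^⊥, with dim ker(I - K) = dim ker((I - K)^*). Since det(I - K) ≠ 0, 1 is not an eigenvalue of K and ker(I - K) = {0}, so we are in the first case: for every y there is a unique x = (I - K)^(-1) y. (Explicitly, by the Woodbury identity, (I - U V^T)^(-1) = I + U (I_2 - G)^(-1) V^T.)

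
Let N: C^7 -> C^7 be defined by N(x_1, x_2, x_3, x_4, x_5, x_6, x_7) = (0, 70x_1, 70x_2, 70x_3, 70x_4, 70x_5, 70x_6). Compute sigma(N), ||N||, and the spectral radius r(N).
sigma(N) = {0}; ||N|| = 70; r(N) = 0. (N is nilpotent with N^7 = 0.)

On C^7, N is a strictly lower-triangular matrix with 70 on the subdiagonal and zeros elsewhere, so its characteristic polynomial is lambda^7 and every eigenvalue is 0: sigma(N) = {0}. For the operator norm, N e_i = 70e_{i+1} for i = 1, ..., 6 and N e_7 = 0, so the singular values of N are 70 (with multiplicity 6) and 0; hence ||N|| = 70. The spectral radius r(N) = max|lambda| = 0. Note ||N|| > r(N) — characteristic of non-normal nilpotent operators. Indeed N^7 = 0.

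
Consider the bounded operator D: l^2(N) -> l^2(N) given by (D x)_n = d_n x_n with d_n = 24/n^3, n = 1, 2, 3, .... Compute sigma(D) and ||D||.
sigma(D) = {24/n^3 : n ≥ 1} ∪ {0}; ||D|| = 24

A bounded diagonal operator on l^2 with diagonal entries d_n has spectrum equal to the closure of {d_n : n ≥ 1}: every d_n is an eigenvalue (with eigenvector e_n), so {d_n} ⊂ sigma(D); the spectrum is closed, so its closure is too; and for lambda not in the closure, (D - lambda I) has bounded inverse (the diagonal entries 1/(d_n - lambda) are bounded). For our sequence d_n = 24/n^3, n = 1, 2, 3, ...:
  - {d_n} = {24/n^3 : n ≥ 1}; the only limit point is 0
  - closure = {24/n^3 : n ≥ 1} ∪ {0}
For the norm: a diagonal operator has ||D|| = sup_n |d_n|. Here d_n = 24/n^3 is positive and decreasing, so sup_n |d_n| = d_1 = 24. So ||D|| = 24.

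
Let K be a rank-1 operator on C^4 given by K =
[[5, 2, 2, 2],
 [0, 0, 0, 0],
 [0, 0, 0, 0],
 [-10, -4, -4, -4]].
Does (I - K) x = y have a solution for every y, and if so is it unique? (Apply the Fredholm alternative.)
(I - K) is singular (det(I - K) = 0, i.e. 1 ∈ sigma(K)). (I - K) x = y is solvable iff y ⊥ ker((I - K)^*) = span{(5, 2, 2, 2)}, i.e. iff 5y_1 + 2y_2 + 2y_3 + 2y_4 = 0. When solvable, the solutions are x = y + c·(1, 0, 0, -2), c arbitrary (ker(I - K) = span{(1, 0, 0, -2)}, dimension 1).

K has rank 1, so it is an outer product K = u v^T: every row of K is a multiple of one row vector. Reading off the entries, u = (1, 0, 0, -2) and v = (5, 2, 2, 2) (row i of K equals u_i·v^T). A rank-one matrix u v^T satisfies K u = u (v·u) and kills the (3)-dimensional subspace v^⊥, so its characteristic polynomial is lambda^3 (lambda - v·u) with v·u = tr K = 1. Hence the eigenvalues of I - K are 1 (multiplicity 3) and 1 - (1) = 0, so det(I - K) = 0. (Direct check: I - K =
[[-4, -2, -2, -2],
 [0, 1, 0, 0],
 [0, 0, 1, 0],
 [10, 4, 4, 5]]
has determinant 0.) So 1 is an eigenvalue of K and (I - K) is not invertible. The finite-dimensional Fredholm alternative says: either (I - K) is invertible, or ker(I - K) ≠ {0} and then range(I - K) = ker((I - K)^*)^⊥, with dim ker(I - K) = dim ker((I - K)^*). We are in the second case, so we need both kernels. Kernel of I - K: (I - K) u = u - u (v·u) = u - u = 0, so ker(I - K) = span{u} = span{(1, 0, 0, -2)} (it is exactly 1-dimensional because rank(I - K) = 3). Kernel of the adjoint: K is real, so (I - K)^* = I - K^T = I - v u^T, and (I - v u^T) v = v - v (u·v) = 0; hence ker((I - K)^*) = span{v} = span{(5, 2, 2, 2)}. Therefore (I - K) x = y is solvable iff <y, v> = 0, i.e. iff 5y_1 + 2y_2 + 2y_3 + 2y_4 = 0. When this holds, K y = u (v·y) = 0, so (I - K) y = y and x = y is a particular solution; the full solution set is the line x = y + c·u = y + c·(1, 0, 0, -2), c ∈ C.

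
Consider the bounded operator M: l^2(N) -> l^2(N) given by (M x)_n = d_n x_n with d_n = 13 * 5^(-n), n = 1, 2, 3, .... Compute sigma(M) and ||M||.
sigma(M) = {13 * 5^(-n) : n ≥ 1} ∪ {0}; ||M|| = 13/5

A bounded diagonal operator on l^2 with diagonal entries d_n has spectrum equal to the closure of {d_n : n ≥ 1}: every d_n is an eigenvalue (with eigenvector e_n), so {d_n} ⊂ sigma(M); the spectrum is closed, so its closure is too; and for lambda not in the closure, (M - lambda I) has bounded inverse (the diagonal entries 1/(d_n - lambda) are bounded). For our sequence d_n = 13 * 5^(-n), n = 1, 2, 3, ...:
  - {d_n} = {13 * 5^(-n) : n ≥ 1}; the only limit point is 0
  - closure = {13 * 5^(-n) : n ≥ 1} ∪ {0}
For the norm: a diagonal operator has ||M|| = sup_n |d_n|. Here d_n = 13 * 5^(-n) is positive and decreasing, so sup_n |d_n| = d_1 = 13/5. So ||M|| = 13/5.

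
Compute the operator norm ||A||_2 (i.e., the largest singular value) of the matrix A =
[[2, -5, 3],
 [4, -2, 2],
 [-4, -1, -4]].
||A||_2 ≈ 8.5164 (= sqrt(largest eigenvalue of A^T A))

||A||_2 = sigma_max(A) = sqrt(lambda_max(A^T A)). Form the symmetric matrix M = A^T A =
[[36, -14, 30],
 [-14, 30, -15],
 [30, -15, 29]].
Its characteristic polynomial (trace, sum of principal 2x2 minors, determinant of M give the coefficients) is
  p(λ) = det(λ I - M) = λ^3 - 95λ^2 + 1673λ - 3136.
No integer candidate from the rational root theorem (±divisors of 3136) is a root, so the roots are irrational. The cubic discriminant is Δ = 4481020845 > 0, so there are three distinct real roots. p(2) = -162 and p(3) = 1055 have opposite signs, so a root lies in (2, 3); Newton's method refines it to λ ≈ 2.1252. p(20) = 324 and p(21) = -637 have opposite signs, so a root lies in (20, 21); Newton's method refines it to λ ≈ 20.3451. p(72) = -1912 and p(73) = 1755 have opposite signs, so a root lies in (72, 73); Newton's method refines it to λ ≈ 72.5297. Check (Vieta): the three roots sum to 95, matching tr M = 95.
So the eigenvalues of A^T A are ≈ 2.1252, 20.3451, 72.5297 (all ≥ 0, as they must be for A^T A). The largest is λ_max ≈ 72.5297, hence ||A||_2 = sqrt(λ_max) ≈ 8.5164.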